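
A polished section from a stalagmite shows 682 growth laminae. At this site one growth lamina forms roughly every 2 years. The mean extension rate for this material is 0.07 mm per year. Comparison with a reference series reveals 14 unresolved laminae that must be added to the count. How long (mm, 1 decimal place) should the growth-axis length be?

97.4 mm

Correcting the raw count gives 682 + 14 = 696 true growth laminae.
At 2 years per growth lamina, 696 × 2 = 1392 years.
Length ≈ 0.07 × 1392 = 97.4 mm.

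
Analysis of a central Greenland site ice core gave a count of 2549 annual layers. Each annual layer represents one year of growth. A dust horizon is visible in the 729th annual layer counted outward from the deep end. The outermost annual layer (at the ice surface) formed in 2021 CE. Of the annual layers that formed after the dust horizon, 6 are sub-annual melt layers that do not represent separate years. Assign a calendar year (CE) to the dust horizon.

207 CE

2549 − 729 = 1820 annual layers lie beyond the dust horizon toward the ice surface.
Excluding 6 false annual layers: 1820 − 6 = 1814.
The annual layer at the ice surface is 2021 CE, so the dust horizon dates to 2021 − 1814 = 207 CE.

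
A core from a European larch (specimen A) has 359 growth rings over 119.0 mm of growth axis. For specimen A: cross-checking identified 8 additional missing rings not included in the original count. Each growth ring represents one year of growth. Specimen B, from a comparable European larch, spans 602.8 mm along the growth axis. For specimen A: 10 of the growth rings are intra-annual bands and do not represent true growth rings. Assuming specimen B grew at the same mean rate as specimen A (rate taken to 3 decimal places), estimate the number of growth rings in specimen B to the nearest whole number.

Specimen A: adjusted count: 359 − 10 + 8 = 357 growth rings.
A: Extension rate ≈ 119.0 / 357 = 0.333 mm/year.
B spans 602.8 / 0.333 = 1810.21 years ≈ 1810 growth rings.

1810 growth rings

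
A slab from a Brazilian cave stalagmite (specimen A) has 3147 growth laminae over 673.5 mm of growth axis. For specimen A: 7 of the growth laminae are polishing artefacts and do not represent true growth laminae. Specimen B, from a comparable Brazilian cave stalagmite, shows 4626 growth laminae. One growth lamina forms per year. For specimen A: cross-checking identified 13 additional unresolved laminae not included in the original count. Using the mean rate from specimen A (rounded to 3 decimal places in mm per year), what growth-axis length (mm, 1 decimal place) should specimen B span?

990.0 mm

Specimen A: true growth lamina count = 3147 − 7 + 13 = 3153.
A: 673.5 mm over 3153 years gives 673.5 / 3153 ≈ 0.214 mm/year.
For B, 0.214 mm/year × 4626 years = 990.0 mm.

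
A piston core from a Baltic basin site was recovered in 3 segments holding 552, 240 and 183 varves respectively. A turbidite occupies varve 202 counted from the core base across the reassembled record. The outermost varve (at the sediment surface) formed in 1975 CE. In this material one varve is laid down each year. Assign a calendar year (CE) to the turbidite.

Total varves = 552 + 240 + 183 = 975.
The turbidite sits at varve 202 from the core base, so 975 − 202 = 773 varves formed after it.
Counting back 773 years from 1975 CE places the turbidite in 1975 − 773 = 1202 CE.

1202 CE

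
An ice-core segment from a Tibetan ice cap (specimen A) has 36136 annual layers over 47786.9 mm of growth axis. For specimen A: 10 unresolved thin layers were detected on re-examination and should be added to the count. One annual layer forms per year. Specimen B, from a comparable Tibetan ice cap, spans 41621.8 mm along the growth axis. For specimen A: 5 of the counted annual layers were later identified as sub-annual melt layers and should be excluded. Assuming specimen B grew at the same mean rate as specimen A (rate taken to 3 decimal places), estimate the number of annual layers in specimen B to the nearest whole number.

Specimen A: adjusted count: 36136 − 5 + 10 = 36141 annual layers.
A: 47786.9 mm over 36141 years gives 47786.9 / 36141 ≈ 1.322 mm/year.
B spans 41621.8 / 1.322 = 31483.96 years ≈ 31484 annual layers.

31484 annual layers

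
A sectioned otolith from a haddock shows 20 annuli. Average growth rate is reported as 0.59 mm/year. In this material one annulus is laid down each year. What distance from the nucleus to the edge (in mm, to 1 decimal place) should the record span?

The record spans 20 years at 0.59 mm per year.
Length ≈ 0.59 × 20 = 11.8 mm.

11.8 mm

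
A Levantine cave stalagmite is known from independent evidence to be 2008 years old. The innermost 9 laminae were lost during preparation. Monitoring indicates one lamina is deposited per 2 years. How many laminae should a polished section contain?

At 2 years per lamina, 2008 / 2 = 1004 laminae are expected.
Subtracting the 9 laminae not captured gives 1004 − 9 = 995 laminae in the record.

995 laminae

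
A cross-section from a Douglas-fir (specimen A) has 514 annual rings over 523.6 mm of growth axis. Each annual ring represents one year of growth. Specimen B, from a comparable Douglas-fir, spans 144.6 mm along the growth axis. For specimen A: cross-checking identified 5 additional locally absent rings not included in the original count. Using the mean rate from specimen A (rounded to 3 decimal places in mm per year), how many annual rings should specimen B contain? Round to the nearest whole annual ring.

Specimen A: adjusted count: 514 + 5 = 519 annual rings.
A: Mean rate = 523.6 mm / 519 years ≈ 1.009 mm/yr.
B spans 144.6 / 1.009 = 143.31 years ≈ 143 annual rings.

143 annual rings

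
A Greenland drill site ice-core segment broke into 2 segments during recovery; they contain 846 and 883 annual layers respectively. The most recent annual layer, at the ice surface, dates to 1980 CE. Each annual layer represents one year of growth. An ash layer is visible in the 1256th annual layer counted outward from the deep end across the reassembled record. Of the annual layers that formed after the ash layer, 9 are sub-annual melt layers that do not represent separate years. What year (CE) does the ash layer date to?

1516 CE

Total annual layers = 846 + 883 = 1729.
The ash layer sits at annual layer 1256 from the deep end, so 1729 − 1256 = 473 annual layers formed after it.
Removing the 9 false annual layers leaves 473 − 9 = 464 true annual layers beyond the ash layer.
1980 − 464 = 1516 CE.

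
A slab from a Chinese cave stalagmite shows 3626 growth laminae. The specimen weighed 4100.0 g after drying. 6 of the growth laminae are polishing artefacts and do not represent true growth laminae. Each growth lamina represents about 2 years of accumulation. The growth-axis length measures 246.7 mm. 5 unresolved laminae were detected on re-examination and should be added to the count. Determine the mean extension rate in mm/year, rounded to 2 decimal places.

Correcting the raw count gives 3626 − 6 + 5 = 3625 true growth laminae.
3625 growth laminae at 2 years each span 3625 × 2 = 7250 years.
Extension rate ≈ 246.7 / 7250 = 0.03 mm/year.

0.03 mm/year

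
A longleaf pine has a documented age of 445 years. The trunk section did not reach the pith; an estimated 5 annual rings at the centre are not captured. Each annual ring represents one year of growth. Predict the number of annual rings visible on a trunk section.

At one annual ring per year, 445 years correspond to 445 annual rings.
445 − 5 missed = 440 annual rings expected in the prepared section.

440 annual rings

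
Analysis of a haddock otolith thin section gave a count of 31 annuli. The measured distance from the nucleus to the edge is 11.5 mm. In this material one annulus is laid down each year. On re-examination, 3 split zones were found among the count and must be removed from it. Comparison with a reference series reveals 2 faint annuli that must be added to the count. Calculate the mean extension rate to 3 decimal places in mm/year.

0.383 mm/year

Correcting the raw count gives 31 − 3 + 2 = 30 true annuli.
Mean rate = 11.5 mm / 30 years ≈ 0.383 mm/year.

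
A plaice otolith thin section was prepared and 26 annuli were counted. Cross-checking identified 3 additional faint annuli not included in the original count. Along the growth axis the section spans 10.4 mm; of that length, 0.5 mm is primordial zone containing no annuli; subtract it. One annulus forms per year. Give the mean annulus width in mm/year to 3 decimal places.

True annulus count = 26 + 3 = 29.
The growth record spans 10.4 − 0.5 = 9.9 mm.
Extension rate ≈ 9.9 / 29 = 0.341 mm/year.

0.341 mm/year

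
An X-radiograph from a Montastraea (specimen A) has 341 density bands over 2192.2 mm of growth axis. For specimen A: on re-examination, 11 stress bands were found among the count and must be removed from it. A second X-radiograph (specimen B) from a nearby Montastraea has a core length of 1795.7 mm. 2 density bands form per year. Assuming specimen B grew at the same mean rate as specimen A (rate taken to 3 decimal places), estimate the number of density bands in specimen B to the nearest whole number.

Specimen A: correcting the raw count gives 341 − 11 = 330 true density bands.
Specimen A: 330 density bands at 2 per year is 330 / 2 = 165 years.
A: Mean rate = 2192.2 mm / 165 years ≈ 13.286 mm/year.
B spans 1795.7 / 13.286 = 135.16 years; at 2 density bands per year that is 135.16 × 2 ≈ 270 density bands.

270 density bands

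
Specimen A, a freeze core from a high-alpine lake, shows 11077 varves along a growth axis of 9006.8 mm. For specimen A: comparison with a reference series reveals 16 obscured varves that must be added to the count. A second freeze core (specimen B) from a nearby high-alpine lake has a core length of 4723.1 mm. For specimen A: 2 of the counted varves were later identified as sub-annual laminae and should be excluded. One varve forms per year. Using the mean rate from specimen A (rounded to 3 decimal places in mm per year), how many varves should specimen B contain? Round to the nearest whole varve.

5817 varves

Specimen A: adjusted count: 11077 − 2 + 16 = 11091 varves.
A: Mean rate = 9006.8 mm / 11091 years ≈ 0.812 mm per year.
For B, 4723.1 / 0.812 = 5816.63 years ≈ 5817 varves.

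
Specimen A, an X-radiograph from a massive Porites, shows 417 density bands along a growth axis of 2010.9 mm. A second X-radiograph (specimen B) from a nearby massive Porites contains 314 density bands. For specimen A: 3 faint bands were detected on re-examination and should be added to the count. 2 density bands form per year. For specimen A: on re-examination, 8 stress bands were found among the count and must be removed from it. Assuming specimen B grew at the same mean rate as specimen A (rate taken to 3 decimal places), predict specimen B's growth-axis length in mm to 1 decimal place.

1532.6 mm

Specimen A: after corrections the count is 417 − 8 + 3 = 412 density bands.
Specimen A: 412 density bands at 2 per year is 412 / 2 = 206 years.
A: 2010.9 mm over 206 years gives 2010.9 / 206 ≈ 9.762 mm per year.
Specimen B: 314 density bands at 2 per year is 314 / 2 = 157 years. For B, 9.762 mm/year × 157 years = 1532.6 mm.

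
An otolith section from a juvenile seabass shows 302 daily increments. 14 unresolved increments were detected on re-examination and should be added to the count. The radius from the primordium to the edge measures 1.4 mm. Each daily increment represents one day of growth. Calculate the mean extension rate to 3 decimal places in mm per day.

0.004 mm per day

Adjusted count: 302 + 14 = 316 daily increments.
1.4 mm over 316 days gives 1.4 / 316 ≈ 0.004 mm per day.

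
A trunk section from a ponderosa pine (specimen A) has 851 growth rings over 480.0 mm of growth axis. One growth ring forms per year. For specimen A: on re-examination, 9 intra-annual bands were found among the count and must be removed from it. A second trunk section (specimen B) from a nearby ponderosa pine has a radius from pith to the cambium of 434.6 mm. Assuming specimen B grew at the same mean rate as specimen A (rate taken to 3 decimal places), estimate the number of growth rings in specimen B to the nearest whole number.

Specimen A: true growth ring count = 851 − 9 = 842.
A: Extension rate ≈ 480.0 / 842 = 0.570 mm per year.
Specimen B: 434.6 mm / 0.570 mm per year = 762.46 years ≈ 762 growth rings.

762 growth rings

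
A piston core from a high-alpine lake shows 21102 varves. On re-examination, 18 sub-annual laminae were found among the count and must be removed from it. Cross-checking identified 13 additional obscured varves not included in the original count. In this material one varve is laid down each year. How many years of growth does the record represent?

21097 yr

True varve count = 21102 − 18 + 13 = 21097.
At one varve per year, that is 21097 years.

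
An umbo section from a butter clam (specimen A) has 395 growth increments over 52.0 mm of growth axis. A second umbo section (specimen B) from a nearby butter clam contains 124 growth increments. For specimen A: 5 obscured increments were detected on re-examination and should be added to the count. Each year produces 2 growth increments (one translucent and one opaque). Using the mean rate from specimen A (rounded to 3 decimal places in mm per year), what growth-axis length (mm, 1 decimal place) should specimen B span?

Specimen A: after corrections the count is 395 + 5 = 400 growth increments.
Specimen A: 400 growth increments at 2 per year is 400 / 2 = 200 years.
A: Mean rate = 52.0 mm / 200 years ≈ 0.260 mm/year.
Specimen B: with 2 growth increments per year, 124 / 2 = 62 years. B's length ≈ 0.260 × 62 = 16.1 mm.

16.1 mm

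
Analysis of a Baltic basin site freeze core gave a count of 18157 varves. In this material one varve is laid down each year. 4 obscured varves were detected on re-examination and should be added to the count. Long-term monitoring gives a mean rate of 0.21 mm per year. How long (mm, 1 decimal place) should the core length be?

3813.8 mm

True varve count = 18157 + 4 = 18161.
Predicted length = 0.21 mm/year × 18161 years = 3813.8 mm.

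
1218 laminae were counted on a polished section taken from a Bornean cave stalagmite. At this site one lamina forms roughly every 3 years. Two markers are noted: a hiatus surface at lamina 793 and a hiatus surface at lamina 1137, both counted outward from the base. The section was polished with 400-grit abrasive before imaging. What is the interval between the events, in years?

1032 yr

The two markers are separated by 1137 − 793 = 344 laminae.
At 3 years per lamina, 344 × 3 = 1032 years.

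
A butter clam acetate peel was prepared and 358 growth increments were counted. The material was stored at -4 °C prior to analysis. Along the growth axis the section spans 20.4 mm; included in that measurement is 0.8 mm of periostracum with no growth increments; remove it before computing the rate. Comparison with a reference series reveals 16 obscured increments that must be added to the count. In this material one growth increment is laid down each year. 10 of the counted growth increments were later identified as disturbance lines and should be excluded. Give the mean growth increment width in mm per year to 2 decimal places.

True growth increment count = 358 − 10 + 16 = 364.
The growth record spans 20.4 − 0.8 = 19.6 mm.
Mean rate = 19.6 mm / 364 years ≈ 0.05 mm per year.

0.05 mm per year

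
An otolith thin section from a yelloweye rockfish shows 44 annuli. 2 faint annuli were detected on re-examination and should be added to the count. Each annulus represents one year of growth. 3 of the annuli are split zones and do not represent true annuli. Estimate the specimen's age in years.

After corrections the count is 44 − 3 + 2 = 43 annuli.
With a one-to-one annulus periodicity this is 43 years.

43 years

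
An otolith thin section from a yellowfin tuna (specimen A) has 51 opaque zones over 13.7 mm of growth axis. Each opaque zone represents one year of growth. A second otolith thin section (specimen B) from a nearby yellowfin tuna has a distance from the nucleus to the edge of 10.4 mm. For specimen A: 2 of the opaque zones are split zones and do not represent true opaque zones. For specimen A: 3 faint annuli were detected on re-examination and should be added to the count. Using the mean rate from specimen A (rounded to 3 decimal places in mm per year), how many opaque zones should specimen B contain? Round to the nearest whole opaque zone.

Specimen A: correcting the raw count gives 51 − 2 + 3 = 52 true opaque zones.
A: 13.7 mm over 52 years gives 13.7 / 52 ≈ 0.263 mm/year.
B spans 10.4 / 0.263 = 39.54 years ≈ 40 opaque zones.

40 opaque zones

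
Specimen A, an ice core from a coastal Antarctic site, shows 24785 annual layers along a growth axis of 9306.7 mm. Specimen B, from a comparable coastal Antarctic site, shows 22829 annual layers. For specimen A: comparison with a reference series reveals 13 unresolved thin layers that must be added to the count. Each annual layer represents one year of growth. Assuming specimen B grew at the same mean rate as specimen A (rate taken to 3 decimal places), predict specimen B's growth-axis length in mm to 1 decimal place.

Specimen A: adjusted count: 24785 + 13 = 24798 annual layers.
A: 9306.7 mm over 24798 years gives 9306.7 / 24798 ≈ 0.375 mm/year.
For B, 0.375 mm/year × 22829 years = 8560.9 mm.

8560.9 mm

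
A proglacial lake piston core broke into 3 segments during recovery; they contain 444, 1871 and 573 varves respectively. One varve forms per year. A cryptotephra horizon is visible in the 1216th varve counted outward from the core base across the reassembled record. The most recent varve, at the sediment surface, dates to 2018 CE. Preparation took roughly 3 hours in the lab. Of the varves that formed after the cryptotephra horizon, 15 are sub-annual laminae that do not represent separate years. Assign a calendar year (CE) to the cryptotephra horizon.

361 CE

Total varves = 444 + 1871 + 573 = 2888.
2888 − 1216 = 1672 varves lie beyond the cryptotephra horizon toward the sediment surface.
1672 − 15 false = 1657 true varves after the cryptotephra horizon.
Counting back 1657 years from 2018 CE places the cryptotephra horizon in 2018 − 1657 = 361 CE.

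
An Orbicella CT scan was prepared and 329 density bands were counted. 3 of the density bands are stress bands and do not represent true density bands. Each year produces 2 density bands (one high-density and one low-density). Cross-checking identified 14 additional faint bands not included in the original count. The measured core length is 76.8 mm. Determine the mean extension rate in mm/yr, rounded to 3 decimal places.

0.452 mm/yr

True density band count = 329 − 3 + 14 = 340.
340 density bands at 2 per year is 340 / 2 = 170 years.
76.8 mm over 170 years gives 76.8 / 170 ≈ 0.452 mm/yr.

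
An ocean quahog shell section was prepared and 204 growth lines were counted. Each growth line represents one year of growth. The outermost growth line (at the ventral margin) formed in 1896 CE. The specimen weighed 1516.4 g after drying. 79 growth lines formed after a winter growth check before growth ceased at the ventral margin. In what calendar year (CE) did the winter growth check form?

79 growth lines post-date the winter growth check.
1896 − 79 = 1817 CE.

1817 CE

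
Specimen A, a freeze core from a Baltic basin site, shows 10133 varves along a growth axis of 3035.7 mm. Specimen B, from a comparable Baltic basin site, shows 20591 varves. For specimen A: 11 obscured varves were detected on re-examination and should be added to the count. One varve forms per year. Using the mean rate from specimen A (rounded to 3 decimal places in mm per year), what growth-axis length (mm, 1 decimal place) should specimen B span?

6156.7 mm

Specimen A: after corrections the count is 10133 + 11 = 10144 varves.
A: 3035.7 mm over 10144 years gives 3035.7 / 10144 ≈ 0.299 mm/year.
Length of B = 0.299 × 20591 = 6156.7 mm.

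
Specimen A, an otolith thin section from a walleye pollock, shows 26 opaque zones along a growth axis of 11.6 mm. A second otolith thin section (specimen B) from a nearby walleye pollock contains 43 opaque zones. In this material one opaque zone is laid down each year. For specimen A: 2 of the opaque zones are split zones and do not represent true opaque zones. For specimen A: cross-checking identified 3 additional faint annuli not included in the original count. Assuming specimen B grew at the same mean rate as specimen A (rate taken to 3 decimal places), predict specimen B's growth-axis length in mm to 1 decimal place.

18.5 mm

Specimen A: after corrections the count is 26 − 2 + 3 = 27 opaque zones.
A: 11.6 mm over 27 years gives 11.6 / 27 ≈ 0.430 mm/yr.
For B, 0.430 mm/year × 43 years = 18.5 mm.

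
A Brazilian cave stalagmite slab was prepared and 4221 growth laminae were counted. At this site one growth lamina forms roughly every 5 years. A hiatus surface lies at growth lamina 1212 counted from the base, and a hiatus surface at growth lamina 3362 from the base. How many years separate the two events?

The two markers are separated by 3362 − 1212 = 2150 growth laminae.
2150 growth laminae at 5 years each span 2150 × 5 = 10750 years.

10750 years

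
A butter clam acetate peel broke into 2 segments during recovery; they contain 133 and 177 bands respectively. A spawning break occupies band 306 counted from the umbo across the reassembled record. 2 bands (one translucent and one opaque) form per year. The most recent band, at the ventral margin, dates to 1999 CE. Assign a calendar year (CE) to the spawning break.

1997 CE

Total bands = 133 + 177 = 310.
Between band 306 and the ventral margin there are 310 − 306 = 4 bands.
With 2 bands per year, 4 / 2 = 2 years.
1999 − 2 = 1997 CE.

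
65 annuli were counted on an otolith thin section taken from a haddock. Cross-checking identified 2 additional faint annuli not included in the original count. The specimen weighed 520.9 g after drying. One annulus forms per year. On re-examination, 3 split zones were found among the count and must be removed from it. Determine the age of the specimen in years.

After corrections the count is 65 − 3 + 2 = 64 annuli.
One annulus per year makes the duration 64 years.

64 yr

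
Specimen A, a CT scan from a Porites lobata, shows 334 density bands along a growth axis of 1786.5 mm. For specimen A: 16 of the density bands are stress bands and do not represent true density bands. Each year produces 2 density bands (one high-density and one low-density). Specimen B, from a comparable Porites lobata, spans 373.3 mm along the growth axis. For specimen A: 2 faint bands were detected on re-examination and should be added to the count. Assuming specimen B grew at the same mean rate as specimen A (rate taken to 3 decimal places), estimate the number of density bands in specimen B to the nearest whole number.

67 density bands

Specimen A: correcting the raw count gives 334 − 16 + 2 = 320 true density bands.
Specimen A: 320 density bands at 2 per year is 320 / 2 = 160 years.
A: Mean rate = 1786.5 mm / 160 years ≈ 11.166 mm per year.
B spans 373.3 / 11.166 = 33.43 years; at 2 density bands per year that is 33.43 × 2 ≈ 67 density bands.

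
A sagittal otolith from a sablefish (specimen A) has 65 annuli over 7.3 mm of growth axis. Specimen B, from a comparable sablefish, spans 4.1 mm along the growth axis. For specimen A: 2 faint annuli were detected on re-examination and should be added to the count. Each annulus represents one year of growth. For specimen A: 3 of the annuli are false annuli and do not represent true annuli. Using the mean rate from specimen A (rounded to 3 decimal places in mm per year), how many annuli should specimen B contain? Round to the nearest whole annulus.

Specimen A: after corrections the count is 65 − 3 + 2 = 64 annuli.
A: Extension rate ≈ 7.3 / 64 = 0.114 mm/yr.
For B, 4.1 / 0.114 = 35.96 years ≈ 36 annuli.

36 annuli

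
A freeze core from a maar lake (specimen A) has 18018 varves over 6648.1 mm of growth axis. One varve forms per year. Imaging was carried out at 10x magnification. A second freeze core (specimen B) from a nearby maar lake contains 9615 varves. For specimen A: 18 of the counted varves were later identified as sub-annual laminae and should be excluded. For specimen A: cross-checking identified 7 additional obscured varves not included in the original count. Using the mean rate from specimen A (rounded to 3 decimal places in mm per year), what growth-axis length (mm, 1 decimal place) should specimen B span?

Specimen A: after corrections the count is 18018 − 18 + 7 = 18007 varves.
A: Mean rate = 6648.1 mm / 18007 years ≈ 0.369 mm/yr.
For B, 0.369 mm/year × 9615 years = 3547.9 mm.

3547.9 mm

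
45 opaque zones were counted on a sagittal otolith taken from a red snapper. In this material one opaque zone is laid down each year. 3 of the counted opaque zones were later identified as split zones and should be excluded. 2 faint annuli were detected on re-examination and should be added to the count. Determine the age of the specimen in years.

Adjusted count: 45 − 3 + 2 = 44 opaque zones.
One opaque zone per year makes the duration 44 years.

44 yr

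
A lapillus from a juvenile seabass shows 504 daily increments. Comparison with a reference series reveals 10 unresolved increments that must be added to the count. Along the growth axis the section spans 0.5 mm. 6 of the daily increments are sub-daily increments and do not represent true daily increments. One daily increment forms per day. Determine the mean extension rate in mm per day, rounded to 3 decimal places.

0.001 mm per day

Adjusted count: 504 − 6 + 10 = 508 daily increments.
Extension rate ≈ 0.5 / 508 = 0.001 mm per day.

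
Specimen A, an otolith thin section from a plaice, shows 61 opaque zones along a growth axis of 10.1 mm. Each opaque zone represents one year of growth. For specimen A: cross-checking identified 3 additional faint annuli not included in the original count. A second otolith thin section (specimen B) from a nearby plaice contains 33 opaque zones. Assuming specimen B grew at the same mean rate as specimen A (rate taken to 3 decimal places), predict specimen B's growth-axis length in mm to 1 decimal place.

5.2 mm

Specimen A: true opaque zone count = 61 + 3 = 64.
A: 10.1 mm over 64 years gives 10.1 / 64 ≈ 0.158 mm per year.
Length of B = 0.158 × 33 = 5.2 mm.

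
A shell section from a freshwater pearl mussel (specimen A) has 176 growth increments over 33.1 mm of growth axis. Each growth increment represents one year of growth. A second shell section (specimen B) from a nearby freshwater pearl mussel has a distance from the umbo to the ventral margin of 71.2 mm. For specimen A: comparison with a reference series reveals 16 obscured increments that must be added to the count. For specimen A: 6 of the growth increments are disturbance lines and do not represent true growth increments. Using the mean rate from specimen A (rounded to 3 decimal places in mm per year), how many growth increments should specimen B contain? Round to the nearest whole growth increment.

Specimen A: after corrections the count is 176 − 6 + 16 = 186 growth increments.
A: Extension rate ≈ 33.1 / 186 = 0.178 mm/yr.
B spans 71.2 / 0.178 = 400.00 years ≈ 400 growth increments.

400 growth increments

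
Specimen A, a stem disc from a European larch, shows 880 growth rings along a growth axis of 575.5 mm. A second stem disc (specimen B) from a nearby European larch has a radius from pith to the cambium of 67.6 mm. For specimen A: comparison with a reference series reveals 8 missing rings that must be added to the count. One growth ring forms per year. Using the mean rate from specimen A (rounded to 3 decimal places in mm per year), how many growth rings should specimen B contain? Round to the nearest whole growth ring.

Specimen A: true growth ring count = 880 + 8 = 888.
A: Extension rate ≈ 575.5 / 888 = 0.648 mm per year.
Specimen B: 67.6 mm / 0.648 mm per year = 104.32 years ≈ 104 growth rings.

104 growth rings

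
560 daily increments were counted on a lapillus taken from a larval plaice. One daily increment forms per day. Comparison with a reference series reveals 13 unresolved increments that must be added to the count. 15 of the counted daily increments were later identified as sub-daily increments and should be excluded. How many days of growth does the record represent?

Adjusted count: 560 − 15 + 13 = 558 daily increments.
One daily increment per day makes the duration 558 days.

558 d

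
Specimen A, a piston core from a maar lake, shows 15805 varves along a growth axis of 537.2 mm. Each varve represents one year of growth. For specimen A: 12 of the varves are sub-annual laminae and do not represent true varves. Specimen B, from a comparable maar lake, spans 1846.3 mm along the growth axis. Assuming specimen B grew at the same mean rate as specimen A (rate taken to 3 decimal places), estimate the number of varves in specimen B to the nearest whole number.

54303 varves

Specimen A: true varve count = 15805 − 12 = 15793.
A: Extension rate ≈ 537.2 / 15793 = 0.034 mm/yr.
Specimen B: 1846.3 mm / 0.034 mm per year = 54302.94 years ≈ 54303 varves.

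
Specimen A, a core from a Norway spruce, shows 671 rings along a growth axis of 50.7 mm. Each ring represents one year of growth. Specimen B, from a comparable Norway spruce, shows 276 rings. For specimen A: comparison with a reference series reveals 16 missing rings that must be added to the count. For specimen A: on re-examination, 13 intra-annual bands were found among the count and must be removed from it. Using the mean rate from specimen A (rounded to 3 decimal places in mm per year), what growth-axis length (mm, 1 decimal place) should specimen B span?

20.7 mm

Specimen A: true ring count = 671 − 13 + 16 = 674.
A: 50.7 mm over 674 years gives 50.7 / 674 ≈ 0.075 mm/yr.
Length of B = 0.075 × 276 = 20.7 mm.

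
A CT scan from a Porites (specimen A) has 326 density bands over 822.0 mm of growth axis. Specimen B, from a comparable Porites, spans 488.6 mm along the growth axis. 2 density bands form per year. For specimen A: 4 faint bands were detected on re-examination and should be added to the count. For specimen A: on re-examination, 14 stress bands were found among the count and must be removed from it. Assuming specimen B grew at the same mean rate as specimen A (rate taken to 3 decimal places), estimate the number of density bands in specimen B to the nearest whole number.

Specimen A: adjusted count: 326 − 14 + 4 = 316 density bands.
Specimen A: with 2 density bands per year, 316 / 2 = 158 years.
A: Extension rate ≈ 822.0 / 158 = 5.203 mm/yr.
B spans 488.6 / 5.203 = 93.91 years; at 2 density bands per year that is 93.91 × 2 ≈ 188 density bands.

188 density bands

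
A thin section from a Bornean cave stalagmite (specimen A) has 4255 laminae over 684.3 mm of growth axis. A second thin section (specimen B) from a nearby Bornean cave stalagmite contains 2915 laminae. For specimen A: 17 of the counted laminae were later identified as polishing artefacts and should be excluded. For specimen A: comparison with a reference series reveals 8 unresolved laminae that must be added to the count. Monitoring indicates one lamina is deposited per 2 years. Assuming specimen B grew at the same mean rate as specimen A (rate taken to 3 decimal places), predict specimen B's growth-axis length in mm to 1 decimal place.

Specimen A: correcting the raw count gives 4255 − 17 + 8 = 4246 true laminae.
Specimen A: multiplying by 2 years per lamina: 4246 × 2 = 8492 years.
A: 684.3 mm over 8492 years gives 684.3 / 8492 ≈ 0.081 mm/yr.
Specimen B: at 2 years per lamina, 2915 × 2 = 5830 years. B's length ≈ 0.081 × 5830 = 472.2 mm.

472.2 mm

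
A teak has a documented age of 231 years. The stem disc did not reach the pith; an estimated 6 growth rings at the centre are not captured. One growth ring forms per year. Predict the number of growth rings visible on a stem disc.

Expected growth rings over 231 years: 231.
Subtracting the 6 growth rings not captured gives 231 − 6 = 225 growth rings in the record.

225 growth rings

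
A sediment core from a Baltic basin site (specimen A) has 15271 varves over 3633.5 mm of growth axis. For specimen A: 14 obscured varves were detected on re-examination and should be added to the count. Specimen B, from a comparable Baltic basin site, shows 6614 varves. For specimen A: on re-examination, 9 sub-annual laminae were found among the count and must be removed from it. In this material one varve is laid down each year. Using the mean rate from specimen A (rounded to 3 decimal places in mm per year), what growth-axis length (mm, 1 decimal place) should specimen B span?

Specimen A: correcting the raw count gives 15271 − 9 + 14 = 15276 true varves.
A: 3633.5 mm over 15276 years gives 3633.5 / 15276 ≈ 0.238 mm per year.
B's length ≈ 0.238 × 6614 = 1574.1 mm.

1574.1 mm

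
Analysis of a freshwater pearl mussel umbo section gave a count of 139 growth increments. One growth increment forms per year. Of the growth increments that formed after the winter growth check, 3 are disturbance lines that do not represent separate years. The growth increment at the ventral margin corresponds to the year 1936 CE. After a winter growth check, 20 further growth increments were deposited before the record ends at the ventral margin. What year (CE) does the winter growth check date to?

1919 CE

There are 20 growth increments younger than the winter growth check.
Removing the 3 false growth increments leaves 20 − 3 = 17 true growth increments beyond the winter growth check.
1936 − 17 = 1919 CE.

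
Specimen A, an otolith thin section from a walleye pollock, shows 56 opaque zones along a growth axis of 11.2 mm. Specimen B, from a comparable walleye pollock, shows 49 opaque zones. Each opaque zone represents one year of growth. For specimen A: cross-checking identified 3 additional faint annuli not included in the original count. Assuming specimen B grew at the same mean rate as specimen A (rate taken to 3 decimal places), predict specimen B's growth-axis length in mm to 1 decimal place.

9.3 mm

Specimen A: adjusted count: 56 + 3 = 59 opaque zones.
A: Extension rate ≈ 11.2 / 59 = 0.190 mm/yr.
Length of B = 0.190 × 49 = 9.3 mm.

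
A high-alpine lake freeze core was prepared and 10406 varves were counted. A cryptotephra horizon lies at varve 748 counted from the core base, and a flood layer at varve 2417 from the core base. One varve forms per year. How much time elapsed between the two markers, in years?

1669 years

The two markers are separated by 2417 − 748 = 1669 varves.
One varve per year makes the interval 1669 years.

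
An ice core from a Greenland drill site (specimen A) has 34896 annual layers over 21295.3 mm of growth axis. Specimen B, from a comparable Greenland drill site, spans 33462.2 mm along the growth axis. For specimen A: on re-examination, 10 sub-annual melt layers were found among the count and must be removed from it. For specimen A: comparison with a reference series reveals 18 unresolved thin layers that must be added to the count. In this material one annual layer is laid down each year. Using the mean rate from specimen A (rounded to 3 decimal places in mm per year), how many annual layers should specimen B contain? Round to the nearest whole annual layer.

54856 annual layers

Specimen A: true annual layer count = 34896 − 10 + 18 = 34904.
A: Mean rate = 21295.3 mm / 34904 years ≈ 0.610 mm/yr.
For B, 33462.2 / 0.610 = 54856.07 years ≈ 54856 annual layers.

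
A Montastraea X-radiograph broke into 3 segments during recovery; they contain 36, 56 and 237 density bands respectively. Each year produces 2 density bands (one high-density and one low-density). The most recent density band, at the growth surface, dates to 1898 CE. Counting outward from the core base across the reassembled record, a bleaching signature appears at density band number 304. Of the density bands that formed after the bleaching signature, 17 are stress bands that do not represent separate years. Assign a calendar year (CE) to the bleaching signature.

1894 CE

Total density bands = 36 + 56 + 237 = 329.
Between density band 304 and the growth surface there are 329 − 304 = 25 density bands.
Removing the 17 false density bands leaves 25 − 17 = 8 true density bands beyond the bleaching signature.
With 2 density bands per year, 8 / 2 = 4 years.
Counting back 4 years from 1898 CE places the bleaching signature in 1898 − 4 = 1894 CE.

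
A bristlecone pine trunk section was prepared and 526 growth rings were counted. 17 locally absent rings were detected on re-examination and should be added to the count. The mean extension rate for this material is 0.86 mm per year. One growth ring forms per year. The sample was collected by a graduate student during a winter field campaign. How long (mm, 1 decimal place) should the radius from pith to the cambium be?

467.0 mm

Correcting the raw count gives 526 + 17 = 543 true growth rings.
Predicted length = 0.86 mm/year × 543 years = 467.0 mm.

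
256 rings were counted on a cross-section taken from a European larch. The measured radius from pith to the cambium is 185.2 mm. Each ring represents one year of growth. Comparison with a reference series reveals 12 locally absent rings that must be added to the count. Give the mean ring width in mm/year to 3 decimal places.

Adjusted count: 256 + 12 = 268 rings.
185.2 mm over 268 years gives 185.2 / 268 ≈ 0.691 mm/year.

0.691 mm/year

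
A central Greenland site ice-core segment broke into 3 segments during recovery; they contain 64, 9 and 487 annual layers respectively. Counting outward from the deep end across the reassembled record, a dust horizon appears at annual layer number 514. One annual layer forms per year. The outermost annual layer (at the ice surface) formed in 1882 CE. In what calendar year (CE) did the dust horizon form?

1836 CE

Total annual layers = 64 + 9 + 487 = 560.
560 − 514 = 46 annual layers lie beyond the dust horizon toward the ice surface.
The annual layer at the ice surface is 1882 CE, so the dust horizon dates to 1882 − 46 = 1836 CE.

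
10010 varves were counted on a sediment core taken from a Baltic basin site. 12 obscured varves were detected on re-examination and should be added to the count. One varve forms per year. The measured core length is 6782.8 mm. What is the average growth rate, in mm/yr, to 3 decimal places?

0.677 mm/yr

Correcting the raw count gives 10010 + 12 = 10022 true varves.
6782.8 mm over 10022 years gives 6782.8 / 10022 ≈ 0.677 mm/yr.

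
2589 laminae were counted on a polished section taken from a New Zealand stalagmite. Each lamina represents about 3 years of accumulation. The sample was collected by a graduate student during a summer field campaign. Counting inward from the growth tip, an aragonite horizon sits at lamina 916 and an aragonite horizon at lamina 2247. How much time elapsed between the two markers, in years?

3993 years

2247 − 916 = 1331 laminae lie between the two events.
1331 laminae at 3 years each span 1331 × 3 = 3993 years.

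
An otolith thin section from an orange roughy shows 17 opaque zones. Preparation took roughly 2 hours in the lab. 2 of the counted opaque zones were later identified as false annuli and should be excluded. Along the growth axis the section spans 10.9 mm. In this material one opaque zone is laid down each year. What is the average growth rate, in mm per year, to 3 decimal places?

Adjusted count: 17 − 2 = 15 opaque zones.
10.9 mm over 15 years gives 10.9 / 15 ≈ 0.727 mm per year.

0.727 mm per year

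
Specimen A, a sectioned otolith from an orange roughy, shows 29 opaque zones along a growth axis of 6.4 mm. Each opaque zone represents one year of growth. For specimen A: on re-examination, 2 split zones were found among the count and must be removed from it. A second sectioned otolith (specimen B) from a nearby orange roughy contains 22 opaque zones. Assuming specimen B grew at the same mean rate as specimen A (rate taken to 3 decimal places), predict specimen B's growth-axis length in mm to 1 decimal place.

5.2 mm

Specimen A: true opaque zone count = 29 − 2 = 27.
A: Extension rate ≈ 6.4 / 27 = 0.237 mm per year.
For B, 0.237 mm/year × 22 years = 5.2 mm.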